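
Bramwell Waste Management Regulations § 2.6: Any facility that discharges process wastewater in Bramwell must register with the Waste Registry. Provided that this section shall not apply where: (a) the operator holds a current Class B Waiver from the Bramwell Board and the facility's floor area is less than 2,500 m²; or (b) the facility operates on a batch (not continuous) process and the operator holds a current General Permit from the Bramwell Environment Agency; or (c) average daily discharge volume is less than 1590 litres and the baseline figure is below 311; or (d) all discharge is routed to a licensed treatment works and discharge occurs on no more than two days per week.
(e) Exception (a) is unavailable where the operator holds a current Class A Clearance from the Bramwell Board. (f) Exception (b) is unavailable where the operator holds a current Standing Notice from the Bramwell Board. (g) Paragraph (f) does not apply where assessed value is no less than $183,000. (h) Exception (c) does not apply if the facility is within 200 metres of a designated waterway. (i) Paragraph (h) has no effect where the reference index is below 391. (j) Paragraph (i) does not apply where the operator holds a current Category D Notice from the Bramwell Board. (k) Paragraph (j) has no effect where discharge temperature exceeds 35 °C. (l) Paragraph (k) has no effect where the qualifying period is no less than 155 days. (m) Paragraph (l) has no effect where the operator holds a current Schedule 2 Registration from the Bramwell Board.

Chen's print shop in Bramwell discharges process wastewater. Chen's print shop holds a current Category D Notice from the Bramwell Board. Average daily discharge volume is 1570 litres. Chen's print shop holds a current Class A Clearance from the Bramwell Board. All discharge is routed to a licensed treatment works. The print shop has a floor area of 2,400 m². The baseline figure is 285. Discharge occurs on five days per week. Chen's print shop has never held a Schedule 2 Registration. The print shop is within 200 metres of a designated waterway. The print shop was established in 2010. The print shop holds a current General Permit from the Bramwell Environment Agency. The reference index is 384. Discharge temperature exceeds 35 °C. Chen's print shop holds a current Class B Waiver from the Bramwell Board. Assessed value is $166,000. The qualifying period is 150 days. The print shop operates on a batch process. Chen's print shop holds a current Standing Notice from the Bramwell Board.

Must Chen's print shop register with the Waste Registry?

Exception (a) is satisfied on its face — a current Class B Waiver is held; the facility's floor area is 2,400 m², less than the 2,500 m² limit. Turning to paragraph (e): (e) operates against (a): a current Class A Clearance is held. So (a) is unavailable.
Exception (b): the facility operates on a batch process; a current General Permit is held — every condition holds. However, paragraphs (f)–(g) must be considered: (f) operates against (b): a current Standing Notice is held. (g) is not engaged (assessed value is $166,000, short of $183,000), so (f) stands. Exception (b) does not apply.
All of (c)'s requirements are met (average daily discharge volume is 1570 litres, less than the 1590 litres limit; the baseline figure is 285, below the 311 limit). Applying paragraphs (h)–(m): (h) would limit (c) — the print shop is within 200 m of a designated waterway — but (i) sets (h) aside: (i) operates — the reference index is 384, below the 391 limit. (j) applies (a current Category D Notice is held), but yields to (k): (k) operates against (j): discharge temperature exceeds 35 °C. (l) is not engaged (the qualifying period is 150 days, short of 155 days), so (k) stands. (c) remains available.
Exception (d) does not apply: discharge occurs on five days per week.

No — exception (c) applies; Chen's print shop is not required to register with the Waste Registry.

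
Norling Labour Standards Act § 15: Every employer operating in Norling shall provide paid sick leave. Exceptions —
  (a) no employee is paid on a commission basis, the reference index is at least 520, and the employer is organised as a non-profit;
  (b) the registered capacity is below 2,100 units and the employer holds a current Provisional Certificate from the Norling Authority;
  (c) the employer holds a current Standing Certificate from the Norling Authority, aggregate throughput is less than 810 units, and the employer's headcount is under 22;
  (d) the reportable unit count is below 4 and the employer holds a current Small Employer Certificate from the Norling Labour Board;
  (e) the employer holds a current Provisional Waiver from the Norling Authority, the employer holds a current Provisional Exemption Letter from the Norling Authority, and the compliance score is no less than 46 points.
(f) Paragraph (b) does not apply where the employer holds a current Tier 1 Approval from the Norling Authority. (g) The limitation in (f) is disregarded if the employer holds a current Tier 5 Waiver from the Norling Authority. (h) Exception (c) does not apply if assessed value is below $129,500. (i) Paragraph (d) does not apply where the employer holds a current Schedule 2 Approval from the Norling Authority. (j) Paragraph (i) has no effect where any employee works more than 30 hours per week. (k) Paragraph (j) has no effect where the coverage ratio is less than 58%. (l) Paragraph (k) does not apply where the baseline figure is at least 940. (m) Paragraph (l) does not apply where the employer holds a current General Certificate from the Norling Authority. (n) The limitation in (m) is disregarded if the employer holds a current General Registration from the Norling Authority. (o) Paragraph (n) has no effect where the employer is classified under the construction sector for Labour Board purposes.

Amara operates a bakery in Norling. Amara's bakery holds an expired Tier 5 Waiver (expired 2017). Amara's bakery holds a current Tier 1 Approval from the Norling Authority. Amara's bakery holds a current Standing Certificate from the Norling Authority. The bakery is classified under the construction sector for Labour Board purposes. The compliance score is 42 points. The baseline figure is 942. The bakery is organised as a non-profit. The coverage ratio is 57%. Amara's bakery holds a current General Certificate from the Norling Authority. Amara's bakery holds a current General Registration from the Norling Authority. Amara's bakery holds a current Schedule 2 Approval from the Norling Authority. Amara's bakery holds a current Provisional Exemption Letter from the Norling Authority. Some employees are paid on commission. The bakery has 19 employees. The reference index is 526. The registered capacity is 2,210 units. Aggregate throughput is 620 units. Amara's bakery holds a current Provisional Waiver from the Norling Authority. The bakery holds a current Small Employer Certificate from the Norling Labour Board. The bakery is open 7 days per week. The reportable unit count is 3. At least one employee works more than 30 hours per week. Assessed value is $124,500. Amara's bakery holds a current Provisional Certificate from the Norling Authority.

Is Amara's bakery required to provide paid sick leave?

Yes — Amara's bakery must provide paid sick leave.

Exception (a) does not apply: some employees are paid on commission.
Exception (b) requires that the registered capacity is below 2,100 units; but the registered capacity is 2,210 units, not below 2,100 units, so (b) is unavailable.
Exception (c)'s conditions are all satisfied: a current Standing Certificate is held; aggregate throughput is 620 units, less than the 810 units limit; the employer's headcount is 19, under the 22 limit. But applying paragraph (h): (h) is triggered — assessed value is $124,500, below the $129,500 limit. Exception (c) does not apply.
Exception (d)'s conditions are all satisfied: the reportable unit count is 3, below the 4 limit; a current Small Employer Certificate is held. But: (i) operates against (d): a current Schedule 2 Approval is held. (j) would limit (i) — at least one employee exceeds 30 hours/week — but (k) sets (j) aside: (k) operates against (j): the coverage ratio is 57%, less than the 58% limit. (l) would limit (k) — the baseline figure is 942, meeting the 940 threshold — but (m) sets (l) aside: (m) is engaged — a current General Certificate is held. (n) applies (a current General Registration is held), but yields to (o): (o) operates against (n): the bakery is classified under the construction sector. So (d) is unavailable.
Exception (e) requires that the compliance score is no less than 46 points; but the compliance score is 42 points, short of 46 points, so (e) is unavailable.
No exception displaces § 15.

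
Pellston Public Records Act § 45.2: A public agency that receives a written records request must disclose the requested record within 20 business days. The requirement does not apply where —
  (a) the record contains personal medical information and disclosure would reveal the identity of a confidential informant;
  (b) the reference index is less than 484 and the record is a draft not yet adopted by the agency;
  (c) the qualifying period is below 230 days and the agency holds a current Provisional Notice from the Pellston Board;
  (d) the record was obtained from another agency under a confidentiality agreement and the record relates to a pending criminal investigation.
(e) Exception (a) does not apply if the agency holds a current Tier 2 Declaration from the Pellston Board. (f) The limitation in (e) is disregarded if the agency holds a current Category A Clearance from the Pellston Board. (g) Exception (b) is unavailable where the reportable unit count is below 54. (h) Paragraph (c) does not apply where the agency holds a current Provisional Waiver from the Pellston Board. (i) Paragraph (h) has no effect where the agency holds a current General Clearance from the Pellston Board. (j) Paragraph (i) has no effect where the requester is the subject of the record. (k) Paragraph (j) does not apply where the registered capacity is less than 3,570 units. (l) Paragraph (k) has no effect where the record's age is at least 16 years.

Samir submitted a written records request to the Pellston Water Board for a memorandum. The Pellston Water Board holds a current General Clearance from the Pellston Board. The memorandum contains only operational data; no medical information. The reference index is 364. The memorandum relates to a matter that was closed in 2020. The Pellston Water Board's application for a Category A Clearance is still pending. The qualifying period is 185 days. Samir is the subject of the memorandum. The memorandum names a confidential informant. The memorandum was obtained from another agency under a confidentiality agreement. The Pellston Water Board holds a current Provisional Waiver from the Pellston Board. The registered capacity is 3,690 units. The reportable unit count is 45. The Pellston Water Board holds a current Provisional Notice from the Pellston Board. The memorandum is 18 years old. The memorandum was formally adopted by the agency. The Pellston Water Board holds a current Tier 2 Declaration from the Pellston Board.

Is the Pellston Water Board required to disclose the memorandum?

Exception (a) fails — the memorandum contains only operational data.
Exception (b) fails — the memorandum has been formally adopted.
Exception (c)'s conditions are all satisfied: the qualifying period is 185 days, below the 230 days limit; a current Provisional Notice is held. However, paragraphs (h)–(l) must be considered: (h) operates against (c): a current Provisional Waiver is held. (i) would limit (h) — a current General Clearance is held — but (j) sets (i) aside: (j) applies — Samir is the subject of the memorandum. (k) is not engaged (the registered capacity is 3,690 units, not less than 3,570 units), so (j) stands. Exception (c) does not apply.
Exception (d) does not apply: the memorandum relates to a closed matter.
No exception applies. The general rule governs.

Yes — the Pellston Water Board must disclose the memorandum.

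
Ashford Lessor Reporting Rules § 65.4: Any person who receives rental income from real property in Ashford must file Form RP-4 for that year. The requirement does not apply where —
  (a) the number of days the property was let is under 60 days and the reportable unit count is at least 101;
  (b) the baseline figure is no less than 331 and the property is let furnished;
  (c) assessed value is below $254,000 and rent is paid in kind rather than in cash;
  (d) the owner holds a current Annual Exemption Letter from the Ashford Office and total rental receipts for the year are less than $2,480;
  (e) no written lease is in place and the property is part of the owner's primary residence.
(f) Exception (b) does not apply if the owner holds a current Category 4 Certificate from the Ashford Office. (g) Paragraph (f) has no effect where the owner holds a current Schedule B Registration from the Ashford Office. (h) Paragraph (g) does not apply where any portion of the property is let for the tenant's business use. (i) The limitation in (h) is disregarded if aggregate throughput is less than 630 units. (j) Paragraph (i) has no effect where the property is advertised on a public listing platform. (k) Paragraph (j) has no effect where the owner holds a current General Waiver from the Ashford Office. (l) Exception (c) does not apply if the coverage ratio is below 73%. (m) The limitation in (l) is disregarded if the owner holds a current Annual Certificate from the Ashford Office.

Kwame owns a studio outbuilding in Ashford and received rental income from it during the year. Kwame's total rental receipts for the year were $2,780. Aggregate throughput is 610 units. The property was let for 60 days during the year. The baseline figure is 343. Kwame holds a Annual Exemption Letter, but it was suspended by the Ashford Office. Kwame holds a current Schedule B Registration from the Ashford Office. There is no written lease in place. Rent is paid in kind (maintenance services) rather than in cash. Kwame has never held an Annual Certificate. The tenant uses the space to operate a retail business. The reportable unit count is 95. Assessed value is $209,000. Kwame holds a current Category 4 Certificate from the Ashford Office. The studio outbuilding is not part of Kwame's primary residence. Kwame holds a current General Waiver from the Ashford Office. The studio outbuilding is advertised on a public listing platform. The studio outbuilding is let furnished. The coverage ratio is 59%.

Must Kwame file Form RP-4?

Exception (a) requires that the number of days the property was let is under 60 days; but the number of days the property was let is 60 days, not under 60 days, so (a) is unavailable.
Exception (b)'s conditions are all satisfied: the baseline figure is 343, meeting the 331 threshold; the property is let furnished. Applying paragraphs (f)–(k): (f) would limit (b) — a current Category 4 Certificate is held — but (g) sets (f) aside: (g) operates — a current Schedule B Registration is held. (h) is engaged (the space is let for business use), but is overridden by (i): (i) operates against (h): aggregate throughput is 610 units, less than the 630 units limit. (j) would limit (i) — the property is publicly advertised — but (k) sets (j) aside: (k) is triggered — a current General Waiver is held. (b) remains available.
Exception (c): assessed value is $209,000, below the $254,000 limit; rent is paid in kind — every condition holds. Turning to paragraphs (l)–(m): (l) operates against (c): the coverage ratio is 59%, below the 73% limit. (m), which would lift (l), is inapplicable — the Annual Certificate is not current. (c) is therefore removed.
Exception (d) fails — there is no Annual Exemption Letter in force.
Exception (e) requires that the property is part of the owner's primary residence; but the studio outbuilding is not part of the primary residence, so (e) is unavailable.

No — exception (b) applies; Kwame is not required to file Form RP-4.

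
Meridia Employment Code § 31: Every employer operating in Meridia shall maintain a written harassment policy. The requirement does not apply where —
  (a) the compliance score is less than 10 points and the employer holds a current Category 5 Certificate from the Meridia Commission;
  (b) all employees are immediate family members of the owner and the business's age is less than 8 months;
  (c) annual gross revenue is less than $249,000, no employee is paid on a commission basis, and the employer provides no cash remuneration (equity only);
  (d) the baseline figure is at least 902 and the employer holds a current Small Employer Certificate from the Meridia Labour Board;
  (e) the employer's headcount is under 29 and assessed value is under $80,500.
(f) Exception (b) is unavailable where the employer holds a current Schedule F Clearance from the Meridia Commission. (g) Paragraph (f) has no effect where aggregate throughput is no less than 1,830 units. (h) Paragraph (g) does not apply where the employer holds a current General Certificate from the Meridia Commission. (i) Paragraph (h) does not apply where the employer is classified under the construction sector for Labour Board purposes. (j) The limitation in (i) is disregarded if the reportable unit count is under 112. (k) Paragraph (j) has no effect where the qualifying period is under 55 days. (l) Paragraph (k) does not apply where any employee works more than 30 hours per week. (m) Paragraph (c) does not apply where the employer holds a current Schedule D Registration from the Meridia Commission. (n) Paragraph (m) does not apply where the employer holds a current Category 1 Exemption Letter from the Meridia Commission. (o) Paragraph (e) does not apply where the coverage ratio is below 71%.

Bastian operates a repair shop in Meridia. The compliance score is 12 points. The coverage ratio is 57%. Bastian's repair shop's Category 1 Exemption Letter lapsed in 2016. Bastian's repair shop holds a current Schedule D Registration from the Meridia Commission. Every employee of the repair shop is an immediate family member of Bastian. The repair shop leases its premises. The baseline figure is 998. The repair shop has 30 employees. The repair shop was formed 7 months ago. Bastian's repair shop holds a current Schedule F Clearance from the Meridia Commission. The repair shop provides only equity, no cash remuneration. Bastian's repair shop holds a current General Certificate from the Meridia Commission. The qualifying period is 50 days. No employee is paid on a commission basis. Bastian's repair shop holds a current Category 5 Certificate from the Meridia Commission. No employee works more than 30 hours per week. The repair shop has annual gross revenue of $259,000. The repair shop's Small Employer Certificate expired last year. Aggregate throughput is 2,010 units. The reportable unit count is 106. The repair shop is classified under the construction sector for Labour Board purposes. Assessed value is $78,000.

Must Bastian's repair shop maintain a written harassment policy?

Exception (a) does not apply: the compliance score is 12 points, not less than 10 points.
Exception (b)'s conditions are all satisfied: every employee is an immediate family member; the business's age is 7 months, less than the 8 months limit. Under paragraphs (f)–(l): (f) would limit (b) — a current Schedule F Clearance is held — but (g) sets (f) aside: (g) operates against (f): aggregate throughput is 2,010 units, meeting the 1,830 units threshold. (h) operates (a current General Certificate is held), but yields to (i): (i) operates — the repair shop is classified under the construction sector. (j) would limit (i) — the reportable unit count is 106, under the 112 limit — but (k) sets (j) aside: (k) operates — the qualifying period is 50 days, under the 55 days limit. (l), which would lift (k), is inapplicable — no employee exceeds 30 hours/week. So (b) applies.
Exception (c) fails — annual gross revenue is $259,000, not less than $249,000.
Exception (d) does not apply: the Small Employer Certificate has expired.
Exception (e) requires that the employer's headcount is under 29; but the employer's headcount is 30, not under 29, so (e) is unavailable.

No — exception (b) applies; Bastian's repair shop is not required to maintain a written harassment policy.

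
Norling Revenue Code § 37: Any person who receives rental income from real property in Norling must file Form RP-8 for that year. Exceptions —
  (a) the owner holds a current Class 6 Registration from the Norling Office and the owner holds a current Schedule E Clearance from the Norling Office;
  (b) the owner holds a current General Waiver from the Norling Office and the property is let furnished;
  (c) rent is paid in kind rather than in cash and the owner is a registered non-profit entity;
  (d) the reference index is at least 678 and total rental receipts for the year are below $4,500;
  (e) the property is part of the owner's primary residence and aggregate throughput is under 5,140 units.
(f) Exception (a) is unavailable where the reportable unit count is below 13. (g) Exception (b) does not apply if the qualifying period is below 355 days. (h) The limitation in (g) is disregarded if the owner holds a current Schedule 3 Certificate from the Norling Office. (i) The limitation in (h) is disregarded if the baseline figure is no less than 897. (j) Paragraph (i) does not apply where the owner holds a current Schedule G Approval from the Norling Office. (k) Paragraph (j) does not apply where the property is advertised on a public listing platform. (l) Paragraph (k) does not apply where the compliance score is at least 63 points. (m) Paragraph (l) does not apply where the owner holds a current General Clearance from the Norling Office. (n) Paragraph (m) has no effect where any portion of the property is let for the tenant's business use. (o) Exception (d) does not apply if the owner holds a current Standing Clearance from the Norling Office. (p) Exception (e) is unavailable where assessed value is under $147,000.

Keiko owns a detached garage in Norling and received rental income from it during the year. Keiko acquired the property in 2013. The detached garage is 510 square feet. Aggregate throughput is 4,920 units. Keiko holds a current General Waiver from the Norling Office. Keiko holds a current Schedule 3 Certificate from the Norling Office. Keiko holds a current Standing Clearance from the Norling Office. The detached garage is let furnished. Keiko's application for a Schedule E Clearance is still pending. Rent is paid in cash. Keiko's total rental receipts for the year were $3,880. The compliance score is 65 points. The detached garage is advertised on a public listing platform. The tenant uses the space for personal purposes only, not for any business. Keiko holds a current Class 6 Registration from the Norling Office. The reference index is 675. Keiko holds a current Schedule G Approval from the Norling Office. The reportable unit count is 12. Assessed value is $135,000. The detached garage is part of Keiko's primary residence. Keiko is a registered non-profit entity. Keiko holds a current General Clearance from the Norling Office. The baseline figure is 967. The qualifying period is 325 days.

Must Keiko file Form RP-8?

Yes — Keiko must file Form RP-8.

Exception (a) fails — no current Schedule E Clearance is held.
Exception (b) is satisfied on its face — a current General Waiver is held; the property is let furnished. However, paragraphs (g)–(n) must be considered: (g) is engaged — the qualifying period is 325 days, below the 355 days limit. (h) would limit (g) — a current Schedule 3 Certificate is held — but (i) sets (h) aside: (i) operates against (h): the baseline figure is 967, meeting the 897 threshold. (j) applies (a current Schedule G Approval is held), but yields to (k): (k) operates against (j): the property is publicly advertised. (l) is triggered (the compliance score is 65 points, meeting the 63 points threshold), but yields to (m): (m) applies — a current General Clearance is held. (n) is not triggered (the space is used for personal purposes only), so (m) stands. Exception (b) does not apply.
Exception (c) fails — rent is paid in cash.
Exception (d) fails — the reference index is 675, short of 678.
Exception (e)'s conditions are all satisfied: the detached garage is part of the primary residence; aggregate throughput is 4,920 units, under the 5,140 units limit. But applying paragraph (p): (p) operates against (e): assessed value is $135,000, under the $147,000 limit. So (e) is unavailable.
Every exception is unavailable, so the rule governs.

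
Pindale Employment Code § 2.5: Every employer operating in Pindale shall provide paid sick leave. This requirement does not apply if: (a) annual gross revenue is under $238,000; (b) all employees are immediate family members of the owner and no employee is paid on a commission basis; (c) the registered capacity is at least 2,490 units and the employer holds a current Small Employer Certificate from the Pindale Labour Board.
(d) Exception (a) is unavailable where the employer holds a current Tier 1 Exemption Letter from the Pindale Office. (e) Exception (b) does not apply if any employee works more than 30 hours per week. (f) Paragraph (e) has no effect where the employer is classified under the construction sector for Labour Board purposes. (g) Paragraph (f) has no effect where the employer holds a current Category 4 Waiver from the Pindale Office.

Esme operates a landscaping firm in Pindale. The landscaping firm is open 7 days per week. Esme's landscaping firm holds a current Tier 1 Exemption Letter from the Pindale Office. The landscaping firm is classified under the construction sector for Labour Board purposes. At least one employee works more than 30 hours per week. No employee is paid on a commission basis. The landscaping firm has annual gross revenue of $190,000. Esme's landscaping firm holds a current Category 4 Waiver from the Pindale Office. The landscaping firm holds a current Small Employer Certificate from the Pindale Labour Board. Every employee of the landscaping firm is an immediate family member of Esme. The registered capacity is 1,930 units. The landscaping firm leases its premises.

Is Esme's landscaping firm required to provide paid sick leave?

Exception (a)'s conditions are all satisfied: annual gross revenue is $190,000, under the $238,000 limit. But: (d) operates against (a): a current Tier 1 Exemption Letter is held. So (a) is unavailable.
All of (b)'s requirements are met (every employee is an immediate family member; no employee is paid on commission). Turning to paragraphs (e)–(g): (e) applies — at least one employee exceeds 30 hours/week. (f) would limit (e) — the landscaping firm is classified under the construction sector — but (g) sets (f) aside: (g) operates — a current Category 4 Waiver is held. So (b) is unavailable.
Exception (c) does not apply: the registered capacity is 1,930 units, short of 2,490 units.
No exception is made out. Esme's landscaping firm falls within the general rule.

Yes — Esme's landscaping firm must provide paid sick leave.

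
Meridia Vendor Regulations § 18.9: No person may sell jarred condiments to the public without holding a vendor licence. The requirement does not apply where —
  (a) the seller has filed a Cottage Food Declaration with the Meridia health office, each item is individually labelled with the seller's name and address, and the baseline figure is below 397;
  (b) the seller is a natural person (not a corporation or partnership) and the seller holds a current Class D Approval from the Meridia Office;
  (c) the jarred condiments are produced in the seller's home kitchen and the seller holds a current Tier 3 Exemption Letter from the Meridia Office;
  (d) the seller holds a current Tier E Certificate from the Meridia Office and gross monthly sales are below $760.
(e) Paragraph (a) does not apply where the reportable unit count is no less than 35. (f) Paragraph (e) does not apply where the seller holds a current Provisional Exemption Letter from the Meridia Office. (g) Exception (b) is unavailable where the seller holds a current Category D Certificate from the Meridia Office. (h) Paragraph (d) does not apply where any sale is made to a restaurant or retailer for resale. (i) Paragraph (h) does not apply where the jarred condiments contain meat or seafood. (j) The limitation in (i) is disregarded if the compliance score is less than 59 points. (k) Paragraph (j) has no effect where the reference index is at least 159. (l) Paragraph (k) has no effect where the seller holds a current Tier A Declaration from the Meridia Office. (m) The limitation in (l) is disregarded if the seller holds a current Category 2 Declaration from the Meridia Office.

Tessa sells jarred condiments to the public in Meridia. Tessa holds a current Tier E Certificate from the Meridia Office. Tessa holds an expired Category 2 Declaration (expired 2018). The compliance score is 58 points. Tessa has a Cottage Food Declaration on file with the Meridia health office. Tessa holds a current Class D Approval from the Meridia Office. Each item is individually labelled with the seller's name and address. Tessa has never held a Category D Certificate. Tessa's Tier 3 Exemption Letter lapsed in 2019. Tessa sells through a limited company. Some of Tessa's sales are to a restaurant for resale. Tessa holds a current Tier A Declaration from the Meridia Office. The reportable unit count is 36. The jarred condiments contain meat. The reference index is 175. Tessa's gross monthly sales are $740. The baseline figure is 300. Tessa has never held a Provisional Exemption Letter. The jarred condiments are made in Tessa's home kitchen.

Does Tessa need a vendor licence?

Exception (a)'s conditions are all satisfied: a Cottage Food Declaration is on file; items are individually labelled; the baseline figure is 300, below the 397 limit. But applying paragraphs (e)–(f): (e) operates against (a): the reportable unit count is 36, meeting the 35 threshold. (f) is not triggered (no current Provisional Exemption Letter is held), so (e) stands. So (a) is unavailable.
Exception (b) does not apply: the seller operates through a limited company.
Exception (c) requires that the seller holds a current Tier 3 Exemption Letter from the Meridia Office; but the Tier 3 Exemption Letter is not current, so (c) is unavailable.
Exception (d)'s conditions are all satisfied: a current Tier E Certificate is held; gross monthly sales are $740, below the $760 limit. But: (h) operates against (d): some sales are to a restaurant for resale. (i) operates (the jarred condiments contain meat), but is overridden by (j): (j) operates against (i): the compliance score is 58 points, less than the 59 points limit. (k) operates (the reference index is 175, meeting the 159 threshold), but yields to (l): (l) is engaged — a current Tier A Declaration is held. (m) is not engaged (no current Category 2 Declaration is held), so (l) stands. (d) is therefore removed.
No exception displaces § 18.9.

Yes — Tessa must hold a vendor licence.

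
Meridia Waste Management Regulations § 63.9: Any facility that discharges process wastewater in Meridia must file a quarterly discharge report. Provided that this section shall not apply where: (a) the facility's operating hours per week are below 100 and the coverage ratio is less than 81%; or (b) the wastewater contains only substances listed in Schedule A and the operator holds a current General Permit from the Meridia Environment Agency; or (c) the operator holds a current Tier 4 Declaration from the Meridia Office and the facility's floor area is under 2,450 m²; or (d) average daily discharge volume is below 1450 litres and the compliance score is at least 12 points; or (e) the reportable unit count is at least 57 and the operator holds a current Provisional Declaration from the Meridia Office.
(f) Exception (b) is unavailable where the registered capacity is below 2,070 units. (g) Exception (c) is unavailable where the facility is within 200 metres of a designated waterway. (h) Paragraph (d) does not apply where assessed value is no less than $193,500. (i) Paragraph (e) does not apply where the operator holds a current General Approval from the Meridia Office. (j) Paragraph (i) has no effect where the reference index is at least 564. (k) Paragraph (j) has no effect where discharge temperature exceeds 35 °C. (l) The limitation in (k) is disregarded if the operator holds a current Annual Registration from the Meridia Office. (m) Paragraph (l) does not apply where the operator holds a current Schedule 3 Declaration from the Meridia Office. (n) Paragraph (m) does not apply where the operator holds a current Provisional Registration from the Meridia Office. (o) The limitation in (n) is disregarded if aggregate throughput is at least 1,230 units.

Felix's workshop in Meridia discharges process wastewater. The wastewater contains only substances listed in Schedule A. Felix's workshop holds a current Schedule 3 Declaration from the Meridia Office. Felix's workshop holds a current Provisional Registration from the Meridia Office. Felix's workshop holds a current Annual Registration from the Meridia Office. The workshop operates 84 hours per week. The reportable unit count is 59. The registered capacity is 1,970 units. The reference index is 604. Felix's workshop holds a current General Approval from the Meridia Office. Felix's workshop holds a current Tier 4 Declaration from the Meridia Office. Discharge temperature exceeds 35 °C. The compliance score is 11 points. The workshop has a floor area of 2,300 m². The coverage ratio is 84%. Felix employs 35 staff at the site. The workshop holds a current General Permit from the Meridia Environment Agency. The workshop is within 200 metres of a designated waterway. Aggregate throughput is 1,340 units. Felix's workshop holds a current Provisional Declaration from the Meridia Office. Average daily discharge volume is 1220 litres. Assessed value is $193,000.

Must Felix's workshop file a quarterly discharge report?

Exception (a) requires that the coverage ratio is less than 81%; but the coverage ratio is 84%, not less than 81%, so (a) is unavailable.
Exception (b)'s conditions are all satisfied: the wastewater is Schedule-A-only; a current General Permit is held. Turning to paragraph (f): (f) operates against (b): the registered capacity is 1,970 units, below the 2,070 units limit. (b) is therefore removed.
Exception (c): a current Tier 4 Declaration is held; the facility's floor area is 2,300 m², under the 2,450 m² limit — every condition holds. But applying paragraph (g): (g) is engaged — the workshop is within 200 m of a designated waterway. So (c) is unavailable.
Exception (d) requires that the compliance score is at least 12 points; but the compliance score is 11 points, short of 12 points, so (d) is unavailable.
Exception (e)'s conditions are all satisfied: the reportable unit count is 59, meeting the 57 threshold; a current Provisional Declaration is held. Turning to paragraphs (i)–(o): (i) operates against (e): a current General Approval is held. (j) would limit (i) — the reference index is 604, meeting the 564 threshold — but (k) sets (j) aside: (k) operates — discharge temperature exceeds 35 °C. (l) is engaged (a current Annual Registration is held), but is overridden by (m): (m) operates against (l): a current Schedule 3 Declaration is held. (n) would limit (m) — a current Provisional Registration is held — but (o) sets (n) aside: (o) operates — aggregate throughput is 1,340 units, meeting the 1,230 units threshold. So (e) is unavailable.
No exception displaces § 63.9.

Yes — Felix's workshop must file a quarterly discharge report.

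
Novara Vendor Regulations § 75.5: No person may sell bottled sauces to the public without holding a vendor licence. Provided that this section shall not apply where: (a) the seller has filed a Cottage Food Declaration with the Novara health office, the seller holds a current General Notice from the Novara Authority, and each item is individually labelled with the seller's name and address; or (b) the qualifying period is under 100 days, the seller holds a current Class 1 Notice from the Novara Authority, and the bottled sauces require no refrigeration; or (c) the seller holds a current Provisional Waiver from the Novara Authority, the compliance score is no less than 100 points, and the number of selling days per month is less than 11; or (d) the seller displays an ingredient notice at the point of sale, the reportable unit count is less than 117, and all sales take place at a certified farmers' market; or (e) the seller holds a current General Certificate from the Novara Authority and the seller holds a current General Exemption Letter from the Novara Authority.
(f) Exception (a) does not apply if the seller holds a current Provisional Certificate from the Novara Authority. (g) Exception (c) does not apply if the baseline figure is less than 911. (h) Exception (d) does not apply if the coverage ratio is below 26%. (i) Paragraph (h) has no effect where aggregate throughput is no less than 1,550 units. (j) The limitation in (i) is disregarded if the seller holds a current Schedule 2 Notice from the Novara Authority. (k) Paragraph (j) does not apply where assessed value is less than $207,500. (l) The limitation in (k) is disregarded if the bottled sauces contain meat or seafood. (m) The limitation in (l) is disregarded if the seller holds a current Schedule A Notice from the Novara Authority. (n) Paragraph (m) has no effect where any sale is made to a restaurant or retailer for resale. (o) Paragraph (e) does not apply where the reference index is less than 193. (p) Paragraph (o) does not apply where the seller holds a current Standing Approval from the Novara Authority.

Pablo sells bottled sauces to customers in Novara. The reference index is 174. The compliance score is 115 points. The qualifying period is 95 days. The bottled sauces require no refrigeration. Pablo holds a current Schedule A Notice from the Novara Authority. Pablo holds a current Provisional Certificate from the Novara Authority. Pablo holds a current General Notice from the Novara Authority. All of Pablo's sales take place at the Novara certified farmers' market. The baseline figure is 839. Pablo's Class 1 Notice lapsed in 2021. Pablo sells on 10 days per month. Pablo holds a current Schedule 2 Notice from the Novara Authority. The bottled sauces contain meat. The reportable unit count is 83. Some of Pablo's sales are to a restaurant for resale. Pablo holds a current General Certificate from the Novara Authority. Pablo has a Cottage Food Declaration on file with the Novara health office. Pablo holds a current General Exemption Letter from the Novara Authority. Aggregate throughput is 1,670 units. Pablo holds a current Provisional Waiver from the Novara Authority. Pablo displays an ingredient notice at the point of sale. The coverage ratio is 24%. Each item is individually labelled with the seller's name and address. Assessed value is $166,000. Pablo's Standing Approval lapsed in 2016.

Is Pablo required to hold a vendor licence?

Yes — Pablo must hold a vendor licence.

All of (a)'s requirements are met (a Cottage Food Declaration is on file; a current General Notice is held; items are individually labelled). But: (f) is engaged — a current Provisional Certificate is held. (a) is therefore removed.
Exception (b) fails — no current Class 1 Notice is held.
Exception (c) is satisfied on its face — a current Provisional Waiver is held; the compliance score is 115 points, meeting the 100 points threshold; the number of selling days per month is 10, less than the 11 limit. But applying paragraph (g): (g) operates against (c): the baseline figure is 839, less than the 911 limit. Exception (c) does not apply.
Exception (d) is satisfied on its face — an ingredient notice is displayed; the reportable unit count is 83, less than the 117 limit; all sales are at a certified farmers' market. However, paragraphs (h)–(n) must be considered: (h) operates against (d): the coverage ratio is 24%, below the 26% limit. (i) is engaged (aggregate throughput is 1,670 units, meeting the 1,550 units threshold), but is itself disapplied by (j): (j) is triggered — a current Schedule 2 Notice is held. (k) would limit (j) — assessed value is $166,000, less than the $207,500 limit — but (l) sets (k) aside: (l) operates against (k): the bottled sauces contain meat. (m) is engaged (a current Schedule A Notice is held), but is set aside by (n): (n) is engaged — some sales are to a restaurant for resale. Exception (d) does not apply.
Exception (e) is satisfied on its face — a current General Certificate is held; a current General Exemption Letter is held. Turning to paragraphs (o)–(p): (o) operates against (e): the reference index is 174, less than the 193 limit. (p) is inapplicable (there is no Standing Approval in force), so (o) stands. (e) is therefore removed.
No exception applies. The general rule governs.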